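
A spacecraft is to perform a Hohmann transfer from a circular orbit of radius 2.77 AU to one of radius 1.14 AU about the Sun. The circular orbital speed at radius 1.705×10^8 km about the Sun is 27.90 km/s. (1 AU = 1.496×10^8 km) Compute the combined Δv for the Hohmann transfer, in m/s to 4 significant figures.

Δv = 9540 m/s

From the circular-orbit relation v² = μ/r at r = 1.705×10^8 km: μ = v²r = (27.90)² × 1.705×10^8 = 1.32719×10^11 km³/s².
In km: r₁ = 2.77 × 1.496×10^8 = 4.14392×10^8 km; r₂ = 1.14 × 1.496×10^8 = 1.70544×10^8 km.
Transfer-ellipse semi-major axis a_t = (r₁ + r₂)/2 = (4.14392×10^8 + 1.70544×10^8)/2 = 2.92468×10^8 km.
Circular speed at r₁: v₁ = √(μ/r₁) = √(1.32719×10^11/4.14392×10^8) = 17.896195 km/s.
Transfer-orbit speed at r₁ (vis-viva equation): v_a = √[μ(2/r₁ − 1/a_t)] = 13.665948 km/s.
First burn Δv₁ = |v_a − v₁| = 4.2302 km/s.
Circular speed at r₂: v₂ = √(μ/r₂) = 27.8964 km/s.
Transfer-orbit speed at r₂: v_p = √[μ(2/r₂ − 1/a_t)] = 33.2059 km/s.
Second burn Δv₂ = |v₂ − v_p| = 5.3095 km/s.
Total Δv = Δv₁ + Δv₂ = 9.540 km/s.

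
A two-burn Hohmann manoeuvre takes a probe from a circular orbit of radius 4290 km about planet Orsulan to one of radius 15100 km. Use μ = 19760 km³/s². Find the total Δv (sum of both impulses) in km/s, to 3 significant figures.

The Hohmann ellipse has a_t = (r₁ + r₂)/2 = 9695 km.
Circular speed at r₁: v₁ = √(μ/r₁) = √(19760/4290) = 2.14617 km/s.
Transfer-orbit speed at r₁ (vis-viva): v_p = √[μ(2/r₁ − 1/a_t)] = 2.67842 km/s.
First burn Δv₁ = |v_p − v₁| = 0.53225 km/s.
At r₂, v₂ = √(μ/r₂) = 1.143945 km/s.
Transfer-orbit speed at r₂: v_a = √[μ(2/r₂ − 1/a_t)] = 0.7609563 km/s.
Second burn Δv₂ = |v₂ − v_a| = 0.38299 km/s.
Δv = Δv₁ + Δv₂ = 0.53225 + 0.38299 = 0.9152 km/s.

Δv = 0.915 km/s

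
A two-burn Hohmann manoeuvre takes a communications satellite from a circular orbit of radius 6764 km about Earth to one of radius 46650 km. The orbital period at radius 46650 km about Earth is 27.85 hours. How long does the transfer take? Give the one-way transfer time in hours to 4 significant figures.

t = 6.032 hours

From Kepler's third law T² = 4π²r³/μ at r = 46650 km, T = 27.85 hours = 27.85 × 3600 s = 1.0026×10^5 s: μ = 4π²r³/T² = 3.98712×10^5 km³/s².
Semi-major axis of the transfer orbit: a_t = (6764 + 46650)/2 = 26707 km.
By Kepler's third law the transfer-orbit period is T = 2π√(a_t³/μ), so t = T/2 = 21715 s.
Converting: 21715 s ÷ 3600 s/hour = 6.032 hours.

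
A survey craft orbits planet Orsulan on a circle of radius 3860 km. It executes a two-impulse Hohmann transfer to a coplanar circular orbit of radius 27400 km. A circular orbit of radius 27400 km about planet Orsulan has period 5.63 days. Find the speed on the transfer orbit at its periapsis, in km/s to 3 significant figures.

From Kepler's third law T² = 4π²r³/μ at r = 27400 km, T = 5.63 days = 5.63 × 86400 s = 4.86432×10^5 s: μ = 4π²r³/T² = 3432.16 km³/s².
Transfer-ellipse semi-major axis a_t = (r₁ + r₂)/2 = (3860 + 27400)/2 = 15630 km.
At periapsis, r = 3860 km.
Vis-viva: v = √[μ(2/r − 1/a_t)] = √[3432.16 × (2/3860 − 1/15630)] = 1.248 km/s.

v = 1.25 km/s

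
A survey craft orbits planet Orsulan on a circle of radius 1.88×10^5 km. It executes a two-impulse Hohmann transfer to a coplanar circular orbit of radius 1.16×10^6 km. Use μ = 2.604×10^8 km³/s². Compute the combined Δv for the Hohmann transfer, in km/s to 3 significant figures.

Transfer-ellipse semi-major axis a_t = (r₁ + r₂)/2 = (1.880×10^5 + 1.160×10^6)/2 = 6.740×10^5 km.
At r₁ the circular-orbit speed is v₁ = √(μ/r₁) = 37.217 km/s.
On the transfer ellipse at r₁, vis-viva equation gives v_p = √[μ(2/r₁ − 1/a_t)] = 48.825 km/s.
First burn Δv₁ = |v_p − v₁| = 11.61 km/s.
At r₂, v₂ = √(μ/r₂) = 14.983 km/s.
Transfer-orbit speed at r₂: v_a = √[μ(2/r₂ − 1/a_t)] = 7.9130 km/s.
Second burn Δv₂ = |v₂ − v_a| = 7.070 km/s.
Total Δv = Δv₁ + Δv₂ = 18.68 km/s.

Δv = 18.7 km/s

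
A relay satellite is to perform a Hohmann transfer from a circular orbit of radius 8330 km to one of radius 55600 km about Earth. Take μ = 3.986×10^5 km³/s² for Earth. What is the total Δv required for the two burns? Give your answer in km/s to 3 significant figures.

The Hohmann ellipse has a_t = (r₁ + r₂)/2 = 31965 km.
At r₁ the circular-orbit speed is v₁ = √(μ/r₁) = 6.9175 km/s.
Transfer-orbit speed at r₁ (vis-viva): v_p = √[μ(2/r₁ − 1/a_t)] = 9.1232 km/s.
First burn Δv₁ = |v_p − v₁| = 2.2057 km/s.
At r₂, v₂ = √(μ/r₂) = 2.6775 km/s.
Transfer-orbit speed at r₂: v_a = √[μ(2/r₂ − 1/a_t)] = 1.3668 km/s.
Second burn Δv₂ = |v₂ − v_a| = 1.3107 km/s.
Total Δv = Δv₁ + Δv₂ = 3.516 km/s.

Δv = 3.52 km/s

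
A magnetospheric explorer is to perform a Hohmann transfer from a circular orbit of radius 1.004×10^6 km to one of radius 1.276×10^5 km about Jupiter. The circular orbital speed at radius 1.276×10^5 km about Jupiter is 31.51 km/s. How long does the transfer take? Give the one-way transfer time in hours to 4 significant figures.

From the circular-orbit relation v² = μ/r at r = 1.276×10^5 km: μ = v²r = (31.51)² × 1.276×10^5 = 1.26692×10^8 km³/s².
The Hohmann ellipse has a_t = (r₁ + r₂)/2 = 5.658×10^5 km.
Half the transfer-orbit period gives t = π√(a_t³/μ) = 1.188×10^5 s.
Converting: 1.188×10^5 s ÷ 3600 s/hour = 33.00 hours.

t = 33.00 hours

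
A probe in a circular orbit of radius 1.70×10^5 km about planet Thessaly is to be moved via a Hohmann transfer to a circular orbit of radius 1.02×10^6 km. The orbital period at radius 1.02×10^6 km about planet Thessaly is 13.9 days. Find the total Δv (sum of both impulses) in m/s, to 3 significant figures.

Δv = 6530 m/s

From Kepler's third law T² = 4π²r³/μ at r = 1.02×10^6 km, T = 13.9 days = 13.9 × 86400 s = 1.20096×10^6 s: μ = 4π²r³/T² = 2.90471×10^7 km³/s².
The Hohmann ellipse has a_t = (r₁ + r₂)/2 = 5.950×10^5 km.
Circular speed at r₁: v₁ = √(μ/r₁) = √(2.90471×10^7/1.700×10^5) = 13.072 km/s.
On the transfer ellipse at r₁, vis-viva gives v_p = √[μ(2/r₁ − 1/a_t)] = 17.115 km/s.
First burn Δv₁ = |v_p − v₁| = 4.043 km/s.
At r₂, v₂ = √(μ/r₂) = 5.336 km/s.
Transfer-orbit speed at r₂: v_a = √[μ(2/r₂ − 1/a_t)] = 2.852 km/s.
Second burn Δv₂ = |v₂ − v_a| = 2.484 km/s.
Total Δv = Δv₁ + Δv₂ = 6.527 km/s.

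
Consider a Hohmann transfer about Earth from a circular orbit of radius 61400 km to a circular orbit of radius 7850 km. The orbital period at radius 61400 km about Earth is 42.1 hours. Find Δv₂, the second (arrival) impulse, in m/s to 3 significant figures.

Δv₂ = 2360 m/s

From Kepler's third law T² = 4π²r³/μ at r = 61400 km, T = 42.1 hours = 42.1 × 3600 s = 1.5156×10^5 s: μ = 4π²r³/T² = 3.97828×10^5 km³/s².
Semi-major axis of the transfer orbit: a_t = (61400 + 7850)/2 = 34625 km.
Circular speed at r = 7850 km: v_c = √(μ/r) = 7.119 km/s.
Vis-viva on the transfer ellipse at r = 7850 km gives v_t = √[μ(2/r − 1/a_t)] = 9.480 km/s.
Δv₂ = |v_t − v_c| = |9.480 − 7.119| = 2.361 km/s.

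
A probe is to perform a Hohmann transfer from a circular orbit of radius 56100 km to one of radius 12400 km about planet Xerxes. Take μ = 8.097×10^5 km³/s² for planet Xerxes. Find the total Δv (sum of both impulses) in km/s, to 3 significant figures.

The Hohmann ellipse has a_t = (r₁ + r₂)/2 = 34250 km.
Circular speed at r₁: v₁ = √(μ/r₁) = √(8.097×10^5/56100) = 3.799 km/s.
Transfer-orbit speed at r₁ (vis-viva equation): v_a = √[μ(2/r₁ − 1/a_t)] = 2.286 km/s.
First burn Δv₁ = |v_a − v₁| = 1.513 km/s.
At r₂, v₂ = √(μ/r₂) = 8.0807 km/s.
Transfer-orbit speed at r₂: v_p = √[μ(2/r₂ − 1/a_t)] = 10.342 km/s.
Second burn Δv₂ = |v₂ − v_p| = 2.261 km/s.
Δv = Δv₁ + Δv₂ = 1.513 + 2.261 = 3.774 km/s.

Δv = 3.77 km/s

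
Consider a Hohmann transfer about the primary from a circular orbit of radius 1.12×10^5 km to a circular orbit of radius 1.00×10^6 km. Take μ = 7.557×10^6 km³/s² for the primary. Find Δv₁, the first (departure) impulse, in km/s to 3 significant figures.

The Hohmann ellipse has a_t = (r₁ + r₂)/2 = 5.560×10^5 km.
On the circular orbit at r = 1.120×10^5 km, v_c = √(μ/r) = 8.2142 km/s.
Vis-viva on the transfer ellipse at r = 1.120×10^5 km gives v_t = √[μ(2/r − 1/a_t)] = 11.016 km/s.
Δv₁ = |v_t − v_c| = |11.016 − 8.2142| = 2.802 km/s.

Δv₁ = 2.80 km/s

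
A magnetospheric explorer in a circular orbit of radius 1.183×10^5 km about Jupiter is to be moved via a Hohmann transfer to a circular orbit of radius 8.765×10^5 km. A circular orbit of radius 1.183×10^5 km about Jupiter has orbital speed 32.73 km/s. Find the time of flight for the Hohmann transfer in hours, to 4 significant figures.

t = 27.19 hours

From the circular-orbit relation v² = μ/r at r = 1.183×10^5 km: μ = v²r = (32.73)² × 1.183×10^5 = 1.26729×10^8 km³/s².
Transfer-ellipse semi-major axis a_t = (r₁ + r₂)/2 = (1.183×10^5 + 8.765×10^5)/2 = 4.974×10^5 km.
By Kepler's third law the transfer-orbit period is T = 2π√(a_t³/μ), so t = T/2 = 97900 s.
Converting: 97900 s ÷ 3600 s/hour = 27.19 hours.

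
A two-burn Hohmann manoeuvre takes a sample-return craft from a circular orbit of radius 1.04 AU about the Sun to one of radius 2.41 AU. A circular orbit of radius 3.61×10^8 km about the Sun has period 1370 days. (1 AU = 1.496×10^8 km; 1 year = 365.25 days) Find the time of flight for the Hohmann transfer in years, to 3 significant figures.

From Kepler's third law T² = 4π²r³/μ at r = 3.61×10^8 km, T = 1370 days = 1370 × 86400 s = 1.18368×10^8 s: μ = 4π²r³/T² = 1.32560×10^11 km³/s².
In km: r₁ = 1.04 × 1.496×10^8 = 1.55584×10^8 km; r₂ = 2.41 × 1.496×10^8 = 3.60536×10^8 km.
Semi-major axis of the transfer orbit: a_t = (1.55584×10^8 + 3.60536×10^8)/2 = 2.5806×10^8 km.
Transfer time t = π√(a_t³/μ) = π√((2.5806×10^8)³ / 1.32560×10^11) = 3.577×10^7 s.
Converting: 3.577×10^7 s ÷ 3.15576×10^7 s/year (365.25 × 86400) = 1.13 years.

t = 1.13 years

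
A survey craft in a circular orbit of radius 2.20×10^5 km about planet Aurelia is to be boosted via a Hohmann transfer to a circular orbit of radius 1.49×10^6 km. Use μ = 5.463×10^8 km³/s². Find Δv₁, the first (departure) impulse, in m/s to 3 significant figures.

Transfer-ellipse semi-major axis a_t = (r₁ + r₂)/2 = (2.200×10^5 + 1.490×10^6)/2 = 8.550×10^5 km.
Circular speed at r = 2.200×10^5 km: v_c = √(μ/r) = 49.83 km/s.
Transfer-orbit speed at the same r (vis-viva, a = a_t): v_t = √[μ(2/r − 1/a_t)] = 65.78 km/s.
Δv₁ = |v_t − v_c| = |65.78 − 49.83| = 15.95 km/s.

Δv₁ = 16000 m/s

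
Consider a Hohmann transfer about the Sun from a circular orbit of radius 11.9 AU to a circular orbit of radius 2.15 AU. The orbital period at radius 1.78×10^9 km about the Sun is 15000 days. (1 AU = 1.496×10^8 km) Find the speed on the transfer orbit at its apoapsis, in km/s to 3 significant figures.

From Kepler's third law T² = 4π²r³/μ at r = 1.78×10^9 km, T = 15000 days = 15000 × 86400 s = 1.296×10^9 s: μ = 4π²r³/T² = 1.32559×10^11 km³/s².
In km: r₁ = 11.9 × 1.496×10^8 = 1.78024×10^9 km; r₂ = 2.15 × 1.496×10^8 = 3.2164×10^8 km.
Semi-major axis of the transfer orbit: a_t = (1.78024×10^9 + 3.2164×10^8)/2 = 1.05094×10^9 km.
At apoapsis, r = 1.78024×10^9 km.
Vis-viva: v = √[μ(2/r − 1/a_t)] = √[1.32559×10^11 × (2/1.78024×10^9 − 1/1.05094×10^9)] = 4.774 km/s.

v = 4.77 km/s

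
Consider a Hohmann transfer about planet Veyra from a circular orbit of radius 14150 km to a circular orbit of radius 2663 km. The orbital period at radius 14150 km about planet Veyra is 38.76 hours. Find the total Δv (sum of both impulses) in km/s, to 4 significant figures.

Δv = 0.7153 km/s

From Kepler's third law T² = 4π²r³/μ at r = 14150 km, T = 38.76 hours = 38.76 × 3600 s = 1.39536×10^5 s: μ = 4π²r³/T² = 5744.56 km³/s².
Semi-major axis of the transfer orbit: a_t = (14150 + 2663)/2 = 8406.5 km.
Circular speed at r₁: v₁ = √(μ/r₁) = √(5744.56/14150) = 0.637162 km/s.
Transfer-orbit speed at r₁ (vis-viva): v_a = √[μ(2/r₁ − 1/a_t)] = 0.358615 km/s.
First burn Δv₁ = |v_a − v₁| = 0.2785 km/s.
Circular speed at r₂: v₂ = √(μ/r₂) = 1.4687 km/s.
Transfer-orbit speed at r₂: v_p = √[μ(2/r₂ − 1/a_t)] = 1.9055 km/s.
Second burn Δv₂ = |v₂ − v_p| = 0.4368 km/s.
Total Δv = Δv₁ + Δv₂ = 0.7153 km/s.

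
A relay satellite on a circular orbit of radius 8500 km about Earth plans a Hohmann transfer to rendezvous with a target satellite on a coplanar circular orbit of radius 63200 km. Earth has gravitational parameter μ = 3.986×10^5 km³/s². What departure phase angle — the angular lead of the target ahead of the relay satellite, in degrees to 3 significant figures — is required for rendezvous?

φ = 103°

Semi-major axis of the transfer orbit: a_t = (8500 + 63200)/2 = 35850 km.
The half-period of the transfer ellipse is t = π√(a_t³/μ) = 33777 s.
The target's mean motion on its circular orbit is ω₂ = √(μ/r₂³) = 3.9737×10^-5 rad/s.
Angle swept by the target during transfer: ω₂·t = 1.3422 rad = 76.90°.
Arrival is 180° from departure on the ellipse, so φ = 180° − 76.90° = 103°.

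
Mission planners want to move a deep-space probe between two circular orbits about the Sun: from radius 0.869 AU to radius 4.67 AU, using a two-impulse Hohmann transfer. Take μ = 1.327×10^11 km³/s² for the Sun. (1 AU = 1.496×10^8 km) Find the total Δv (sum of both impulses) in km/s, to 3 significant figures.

Δv = 15.6 km/s

In km: r₁ = 0.869 × 1.496×10^8 = 1.300024×10^8 km; r₂ = 4.67 × 1.496×10^8 = 6.98632×10^8 km.
Transfer-ellipse semi-major axis a_t = (r₁ + r₂)/2 = (1.300024×10^8 + 6.98632×10^8)/2 = 4.143172×10^8 km.
Circular speed at r₁: v₁ = √(μ/r₁) = √(1.327×10^11/1.300024×10^8) = 31.9492 km/s.
Transfer-orbit speed at r₁ (vis-viva): v_p = √[μ(2/r₁ − 1/a_t)] = 41.4875 km/s.
First burn Δv₁ = |v_p − v₁| = 9.538 km/s.
At r₂, v₂ = √(μ/r₂) = 13.782 km/s.
Transfer-orbit speed at r₂: v_a = √[μ(2/r₂ − 1/a_t)] = 7.7201 km/s.
Second burn Δv₂ = |v₂ − v_a| = 6.062 km/s.
Δv = Δv₁ + Δv₂ = 9.538 + 6.062 = 15.60 km/s.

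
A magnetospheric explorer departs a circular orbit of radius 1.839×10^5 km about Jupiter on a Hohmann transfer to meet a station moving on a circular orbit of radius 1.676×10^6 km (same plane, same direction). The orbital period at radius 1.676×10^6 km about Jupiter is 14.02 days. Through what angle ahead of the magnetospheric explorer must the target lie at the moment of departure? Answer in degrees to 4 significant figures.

From Kepler's third law T² = 4π²r³/μ at r = 1.676×10^6 km, T = 14.02 days = 14.02 × 86400 s = 1.211328×10^6 s: μ = 4π²r³/T² = 1.26665×10^8 km³/s².
The Hohmann ellipse has a_t = (r₁ + r₂)/2 = 9.2995×10^5 km.
The half-period of the transfer ellipse is t = π√(a_t³/μ) = 2.5033×10^5 s.
The target's mean motion on its circular orbit is ω₂ = √(μ/r₂³) = 5.1870×10^-6 rad/s.
Angle swept by the target during transfer: ω₂·t = 1.2985 rad = 74.40°.
Arrival is 180° from departure on the ellipse, so φ = 180° − 74.40° = 105.6°.

φ = 105.6°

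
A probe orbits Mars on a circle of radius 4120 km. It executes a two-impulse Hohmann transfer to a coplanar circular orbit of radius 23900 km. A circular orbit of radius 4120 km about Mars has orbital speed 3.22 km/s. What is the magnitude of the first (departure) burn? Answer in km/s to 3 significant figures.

From the circular-orbit relation v² = μ/r at r = 4120 km: μ = v²r = (3.22)² × 4120 = 42717.8 km³/s².
The Hohmann ellipse has a_t = (r₁ + r₂)/2 = 14010 km.
Circular speed at r = 4120 km: v_c = √(μ/r) = 3.2200 km/s.
Transfer-orbit speed at the same r (vis-viva, a = a_t): v_t = √[μ(2/r − 1/a_t)] = 4.2057 km/s.
Δv₁ = |v_t − v_c| = |4.2057 − 3.2200| = 0.9857 km/s.

Δv₁ = 0.986 km/s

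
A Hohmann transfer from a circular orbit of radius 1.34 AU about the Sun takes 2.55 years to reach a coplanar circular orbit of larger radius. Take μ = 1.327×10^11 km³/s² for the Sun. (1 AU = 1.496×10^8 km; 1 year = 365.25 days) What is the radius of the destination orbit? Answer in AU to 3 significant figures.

In km: r₁ = 1.34 × 1.496×10^8 = 2.00464×10^8 km.
Transfer time t = 2.55 years × 365.25 × 86400 s = 8.047188×10^7 s, and t = π√(a_t³/μ).
So a_t = (μ t²/π²)^(1/3) = (1.327×10^11 × (8.047188×10^7)² / π²)^(1/3) = 4.4322×10^8 km.
Since a_t = (r₁ + r₂)/2, r₂ = 2a_t − r₁ = 2×4.4322×10^8 − 2.00464×10^8 = 6.85976×10^8 km.
In AU: r₂ = 6.85976×10^8 / 1.496×10^8 = 4.59 AU.

r₂ = 4.59 AU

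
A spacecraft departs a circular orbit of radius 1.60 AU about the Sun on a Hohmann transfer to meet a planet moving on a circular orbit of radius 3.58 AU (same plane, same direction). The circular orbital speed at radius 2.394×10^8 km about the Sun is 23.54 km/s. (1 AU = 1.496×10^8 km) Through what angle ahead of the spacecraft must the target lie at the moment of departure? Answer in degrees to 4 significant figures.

From the circular-orbit relation v² = μ/r at r = 2.394×10^8 km: μ = v²r = (23.54)² × 2.394×10^8 = 1.32659×10^11 km³/s².
In km: r₁ = 1.60 × 1.496×10^8 = 2.3936×10^8 km; r₂ = 3.58 × 1.496×10^8 = 5.35568×10^8 km.
Semi-major axis of the transfer orbit: a_t = (2.3936×10^8 + 5.35568×10^8)/2 = 3.87464×10^8 km.
Transfer time t = π√(a_t³/μ) = 6.5785×10^7 s.
Target angular speed ω₂ = √(μ/r₂³) = 2.9386×10^-8 rad/s.
Angle swept by the target during transfer: ω₂·t = 1.9332 rad = 110.76°.
Arrival is 180° from departure on the ellipse, so φ = 180° − 110.76° = 69.24°.

φ = 69.24°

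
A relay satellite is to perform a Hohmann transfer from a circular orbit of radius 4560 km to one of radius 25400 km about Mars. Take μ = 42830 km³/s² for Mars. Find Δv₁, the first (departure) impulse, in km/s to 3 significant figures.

Semi-major axis of the transfer orbit: a_t = (4560 + 25400)/2 = 14980 km.
On the circular orbit at r = 4560 km, v_c = √(μ/r) = 3.065 km/s.
Transfer-orbit speed at the same r (vis-viva, a = a_t): v_t = √[μ(2/r − 1/a_t)] = 3.991 km/s.
Δv₁ = |v_t − v_c| = |3.991 − 3.065| = 0.9260 km/s.

Δv₁ = 0.926 km/s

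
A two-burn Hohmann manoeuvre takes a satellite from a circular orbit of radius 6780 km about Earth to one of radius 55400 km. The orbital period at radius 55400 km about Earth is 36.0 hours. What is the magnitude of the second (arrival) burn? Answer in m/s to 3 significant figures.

From Kepler's third law T² = 4π²r³/μ at r = 55400 km, T = 36.0 hours = 36.0 × 3600 s = 1.296×10^5 s: μ = 4π²r³/T² = 3.99649×10^5 km³/s².
The Hohmann ellipse has a_t = (r₁ + r₂)/2 = 31090 km.
On the circular orbit at r = 55400 km, v_c = √(μ/r) = 2.686 km/s.
Transfer-orbit speed at the same r (vis-viva, a = a_t): v_t = √[μ(2/r − 1/a_t)] = 1.254 km/s.
Δv₂ = |v_t − v_c| = |1.254 − 2.686| = 1.432 km/s.

Δv₂ = 1430 m/s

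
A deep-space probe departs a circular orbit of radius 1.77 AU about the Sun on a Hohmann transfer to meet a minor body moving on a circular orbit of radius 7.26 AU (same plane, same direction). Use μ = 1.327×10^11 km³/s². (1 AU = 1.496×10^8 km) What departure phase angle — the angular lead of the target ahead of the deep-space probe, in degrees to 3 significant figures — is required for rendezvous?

In km: r₁ = 1.77 × 1.496×10^8 = 2.64792×10^8 km; r₂ = 7.26 × 1.496×10^8 = 1.086096×10^9 km.
Transfer-ellipse semi-major axis a_t = (r₁ + r₂)/2 = (2.64792×10^8 + 1.086096×10^9)/2 = 6.75444×10^8 km.
Transfer time t = π√(a_t³/μ) = 1.5139×10^8 s.
The target's mean motion on its circular orbit is ω₂ = √(μ/r₂³) = 1.0177×10^-8 rad/s.
Angle swept by the target during transfer: ω₂·t = 1.5407 rad = 88.28°.
Arrival is 180° from departure on the ellipse, so φ = 180° − 88.28° = 91.7°.

φ = 91.7°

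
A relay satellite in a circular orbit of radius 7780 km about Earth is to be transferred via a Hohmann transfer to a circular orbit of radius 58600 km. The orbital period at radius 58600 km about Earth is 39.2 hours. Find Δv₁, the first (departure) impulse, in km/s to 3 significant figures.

From Kepler's third law T² = 4π²r³/μ at r = 58600 km, T = 39.2 hours = 39.2 × 3600 s = 1.4112×10^5 s: μ = 4π²r³/T² = 3.98910×10^5 km³/s².
The Hohmann ellipse has a_t = (r₁ + r₂)/2 = 33190 km.
Circular speed at r = 7780 km: v_c = √(μ/r) = 7.161 km/s.
Transfer-orbit speed at the same r (vis-viva, a = a_t): v_t = √[μ(2/r − 1/a_t)] = 9.515 km/s.
Δv₁ = |v_t − v_c| = |9.515 − 7.161| = 2.354 km/s.

Δv₁ = 2.35 km/s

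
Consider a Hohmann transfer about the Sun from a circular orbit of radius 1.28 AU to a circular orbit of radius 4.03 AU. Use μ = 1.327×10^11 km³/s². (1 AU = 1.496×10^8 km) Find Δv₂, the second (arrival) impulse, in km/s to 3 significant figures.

Δv₂ = 4.53 km/s

In km: r₁ = 1.28 × 1.496×10^8 = 1.91488×10^8 km; r₂ = 4.03 × 1.496×10^8 = 6.02888×10^8 km.
The Hohmann ellipse has a_t = (r₁ + r₂)/2 = 3.97188×10^8 km.
On the circular orbit at r = 6.02888×10^8 km, v_c = √(μ/r) = 14.836 km/s.
Transfer-orbit speed at the same r (vis-viva, a = a_t): v_t = √[μ(2/r − 1/a_t)] = 10.301 km/s.
Δv₂ = |v_t − v_c| = |10.301 − 14.836| = 4.535 km/s.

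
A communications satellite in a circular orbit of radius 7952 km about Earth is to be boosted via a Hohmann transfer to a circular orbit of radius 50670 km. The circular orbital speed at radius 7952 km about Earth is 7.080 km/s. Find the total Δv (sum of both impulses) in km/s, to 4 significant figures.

Δv = 3.573 km/s

From the circular-orbit relation v² = μ/r at r = 7952 km: μ = v²r = (7.080)² × 7952 = 3.98605×10^5 km³/s².
Semi-major axis of the transfer orbit: a_t = (7952 + 50670)/2 = 29311 km.
Circular speed at r₁: v₁ = √(μ/r₁) = √(3.98605×10^5/7952) = 7.080 km/s.
Transfer-orbit speed at r₁ (vis-viva): v_p = √[μ(2/r₁ − 1/a_t)] = 9.309 km/s.
First burn Δv₁ = |v_p − v₁| = 2.229 km/s.
Circular speed at r₂: v₂ = √(μ/r₂) = 2.805 km/s.
Transfer-orbit speed at r₂: v_a = √[μ(2/r₂ − 1/a_t)] = 1.461 km/s.
Second burn Δv₂ = |v₂ − v_a| = 1.344 km/s.
Total Δv = Δv₁ + Δv₂ = 3.573 km/s.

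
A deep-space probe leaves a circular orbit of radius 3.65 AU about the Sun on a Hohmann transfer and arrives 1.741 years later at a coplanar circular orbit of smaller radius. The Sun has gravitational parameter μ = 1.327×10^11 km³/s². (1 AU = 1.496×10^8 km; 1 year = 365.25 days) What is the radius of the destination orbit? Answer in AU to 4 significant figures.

In km: r₁ = 3.65 × 1.496×10^8 = 5.4604×10^8 km.
Transfer time t = 1.741 years × 365.25 × 86400 s = 5.49417816×10^7 s, and t = π√(a_t³/μ).
So a_t = (μ t²/π²)^(1/3) = (1.327×10^11 × (5.49417816×10^7)² / π²)^(1/3) = 3.43657×10^8 km.
Since a_t = (r₁ + r₂)/2, r₂ = 2a_t − r₁ = 2×3.43657×10^8 − 5.4604×10^8 = 1.41274×10^8 km.
In AU: r₂ = 1.41274×10^8 / 1.496×10^8 = 0.9443 AU.

r₂ = 0.9443 AU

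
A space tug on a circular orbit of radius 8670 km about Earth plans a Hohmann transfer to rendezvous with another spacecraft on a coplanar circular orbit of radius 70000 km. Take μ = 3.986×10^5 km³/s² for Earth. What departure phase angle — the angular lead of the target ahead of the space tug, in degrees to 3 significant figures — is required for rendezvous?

Transfer-ellipse semi-major axis a_t = (r₁ + r₂)/2 = (8670 + 70000)/2 = 39335 km.
Transfer time t = π√(a_t³/μ) = 38819.5 s.
Target angular speed ω₂ = √(μ/r₂³) = 3.40896×10^-5 rad/s.
Angle swept by the target during transfer: ω₂·t = 1.3233 rad = 75.82°.
Arrival is 180° from departure on the ellipse, so φ = 180° − 75.82° = 104°.

φ = 104°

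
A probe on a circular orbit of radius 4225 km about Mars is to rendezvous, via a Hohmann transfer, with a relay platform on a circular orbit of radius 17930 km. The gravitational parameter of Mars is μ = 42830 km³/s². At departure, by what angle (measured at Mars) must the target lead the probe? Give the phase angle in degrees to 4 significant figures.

The Hohmann ellipse has a_t = (r₁ + r₂)/2 = 11077.5 km.
The half-period of the transfer ellipse is t = π√(a_t³/μ) = 17699 s.
The target's mean motion on its circular orbit is ω₂ = √(μ/r₂³) = 8.6199×10^-5 rad/s.
Angle swept by the target during transfer: ω₂·t = 1.5256 rad = 87.41°.
Arrival is 180° from departure on the ellipse, so φ = 180° − 87.41° = 92.59°.

φ = 92.59°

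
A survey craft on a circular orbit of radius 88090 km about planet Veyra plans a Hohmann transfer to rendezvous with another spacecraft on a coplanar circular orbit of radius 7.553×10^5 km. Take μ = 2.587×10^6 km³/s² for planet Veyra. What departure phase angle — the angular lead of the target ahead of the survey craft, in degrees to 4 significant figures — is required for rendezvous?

Semi-major axis of the transfer orbit: a_t = (88090 + 7.553×10^5)/2 = 4.21695×10^5 km.
The half-period of the transfer ellipse is t = π√(a_t³/μ) = 5.3487×10^5 s.
The target's mean motion on its circular orbit is ω₂ = √(μ/r₂³) = 2.4503×10^-6 rad/s.
Angle swept by the target during transfer: ω₂·t = 1.3106 rad = 75.09°.
Arrival is 180° from departure on the ellipse, so φ = 180° − 75.09° = 104.9°.

φ = 104.9°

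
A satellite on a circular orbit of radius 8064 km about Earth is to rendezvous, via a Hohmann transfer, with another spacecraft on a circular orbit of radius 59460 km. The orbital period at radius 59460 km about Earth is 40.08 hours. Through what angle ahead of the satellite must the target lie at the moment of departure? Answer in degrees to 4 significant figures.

From Kepler's third law T² = 4π²r³/μ at r = 59460 km, T = 40.08 hours = 40.08 × 3600 s = 1.44288×10^5 s: μ = 4π²r³/T² = 3.98634×10^5 km³/s².
Transfer-ellipse semi-major axis a_t = (r₁ + r₂)/2 = (8064 + 59460)/2 = 33762 km.
Transfer time t = π√(a_t³/μ) = 30868 s.
Target angular speed ω₂ = √(μ/r₂³) = 4.3546×10^-5 rad/s.
Angle swept by the target during transfer: ω₂·t = 1.3442 rad = 77.02°.
The satellite traverses 180° on the transfer ellipse, so the target must lead by 180° − 77.02° = 103.0°.

φ = 103.0°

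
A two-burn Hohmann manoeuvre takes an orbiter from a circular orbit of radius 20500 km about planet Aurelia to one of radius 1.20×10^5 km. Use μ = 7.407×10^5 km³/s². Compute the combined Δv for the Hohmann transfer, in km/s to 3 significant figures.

Transfer-ellipse semi-major axis a_t = (r₁ + r₂)/2 = (20500 + 1.200×10^5)/2 = 70250 km.
At r₁ the circular-orbit speed is v₁ = √(μ/r₁) = 6.0110 km/s.
Transfer-orbit speed at r₁ (v² = μ(2/r − 1/a)): v_p = √[μ(2/r₁ − 1/a_t)] = 7.8562 km/s.
First burn Δv₁ = |v_p − v₁| = 1.8452 km/s.
At r₂, v₂ = √(μ/r₂) = 2.4845 km/s.
Transfer-orbit speed at r₂: v_a = √[μ(2/r₂ − 1/a_t)] = 1.3421 km/s.
Second burn Δv₂ = |v₂ − v_a| = 1.1424 km/s.
Total Δv = Δv₁ + Δv₂ = 2.988 km/s.

Δv = 2.99 km/s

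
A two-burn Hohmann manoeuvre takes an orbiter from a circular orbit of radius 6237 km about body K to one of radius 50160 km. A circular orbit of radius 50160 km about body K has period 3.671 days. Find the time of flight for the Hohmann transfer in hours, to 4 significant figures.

From Kepler's third law T² = 4π²r³/μ at r = 50160 km, T = 3.671 days = 3.671 × 86400 s = 3.171744×10^5 s: μ = 4π²r³/T² = 49526.3 km³/s².
Semi-major axis of the transfer orbit: a_t = (6237 + 50160)/2 = 28198.5 km.
Transfer time t = π√(a_t³/μ) = π√((28198.5)³ / 49526.3) = 66850 s.
Converting: 66850 s ÷ 3600 s/hour = 18.57 hours.

t = 18.57 hours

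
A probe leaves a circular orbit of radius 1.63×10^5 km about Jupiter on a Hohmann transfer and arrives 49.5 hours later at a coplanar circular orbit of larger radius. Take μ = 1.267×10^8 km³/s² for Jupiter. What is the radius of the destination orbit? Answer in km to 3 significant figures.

Transfer time t = 49.5 hours = 1.782×10^5 s, and t = π√(a_t³/μ).
So a_t = (μ t²/π²)^(1/3) = (1.267×10^8 × (1.782×10^5)² / π²)^(1/3) = 7.4148×10^5 km.
Since a_t = (r₁ + r₂)/2, r₂ = 2a_t − r₁ = 2×7.4148×10^5 − 1.630×10^5 = 1.31996×10^6 km.

r₂ = 1.32×10^6 km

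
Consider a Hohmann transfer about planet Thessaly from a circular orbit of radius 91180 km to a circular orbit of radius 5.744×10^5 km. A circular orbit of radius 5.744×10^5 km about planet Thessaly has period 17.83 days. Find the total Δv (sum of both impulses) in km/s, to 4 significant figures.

From Kepler's third law T² = 4π²r³/μ at r = 5.744×10^5 km, T = 17.83 days = 17.83 × 86400 s = 1.540512×10^6 s: μ = 4π²r³/T² = 3.15263×10^6 km³/s².
Transfer-ellipse semi-major axis a_t = (r₁ + r₂)/2 = (91180 + 5.744×10^5)/2 = 3.3279×10^5 km.
Circular speed at r₁: v₁ = √(μ/r₁) = √(3.15263×10^6/91180) = 5.8801 km/s.
On the transfer ellipse at r₁, v² = μ(2/r − 1/a) gives v_p = √[μ(2/r₁ − 1/a_t)] = 7.7252 km/s.
First burn Δv₁ = |v_p − v₁| = 1.8451 km/s.
Circular speed at r₂: v₂ = √(μ/r₂) = 2.3428 km/s.
Transfer-orbit speed at r₂: v_a = √[μ(2/r₂ − 1/a_t)] = 1.2263 km/s.
Second burn Δv₂ = |v₂ − v_a| = 1.1165 km/s.
Δv = Δv₁ + Δv₂ = 1.8451 + 1.1165 = 2.962 km/s.

Δv = 2.962 km/s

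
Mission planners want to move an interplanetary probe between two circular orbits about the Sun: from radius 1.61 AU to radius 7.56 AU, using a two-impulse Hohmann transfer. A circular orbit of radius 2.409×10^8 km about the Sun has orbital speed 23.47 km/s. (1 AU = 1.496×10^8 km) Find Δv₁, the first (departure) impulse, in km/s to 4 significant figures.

Δv₁ = 6.668 km/s

From the circular-orbit relation v² = μ/r at r = 2.409×10^8 km: μ = v²r = (23.47)² × 2.409×10^8 = 1.32698×10^11 km³/s².
In km: r₁ = 1.61 × 1.496×10^8 = 2.40856×10^8 km; r₂ = 7.56 × 1.496×10^8 = 1.130976×10^9 km.
Semi-major axis of the transfer orbit: a_t = (2.40856×10^8 + 1.130976×10^9)/2 = 6.85916×10^8 km.
On the circular orbit at r = 2.40856×10^8 km, v_c = √(μ/r) = 23.472 km/s.
Vis-viva on the transfer ellipse at r = 2.40856×10^8 km gives v_t = √[μ(2/r − 1/a_t)] = 30.140 km/s.
Δv₁ = |v_t − v_c| = |30.140 − 23.472| = 6.668 km/s.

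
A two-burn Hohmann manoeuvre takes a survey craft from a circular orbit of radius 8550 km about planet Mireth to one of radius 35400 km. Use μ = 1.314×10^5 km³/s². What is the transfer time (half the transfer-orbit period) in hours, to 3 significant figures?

t = 7.84 hours

Transfer-ellipse semi-major axis a_t = (r₁ + r₂)/2 = (8550 + 35400)/2 = 21975 km.
By Kepler's third law the transfer-orbit period is T = 2π√(a_t³/μ), so t = T/2 = 28230 s.
Converting: 28230 s ÷ 3600 s/hour = 7.84 hours.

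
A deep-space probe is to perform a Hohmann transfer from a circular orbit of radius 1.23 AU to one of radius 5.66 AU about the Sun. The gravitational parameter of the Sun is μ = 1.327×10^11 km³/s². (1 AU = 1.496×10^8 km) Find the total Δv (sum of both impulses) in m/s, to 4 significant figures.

Δv = 12610 m/s

In km: r₁ = 1.23 × 1.496×10^8 = 1.84008×10^8 km; r₂ = 5.66 × 1.496×10^8 = 8.46736×10^8 km.
Transfer-ellipse semi-major axis a_t = (r₁ + r₂)/2 = (1.84008×10^8 + 8.46736×10^8)/2 = 5.15372×10^8 km.
At r₁ the circular-orbit speed is v₁ = √(μ/r₁) = 26.8545 km/s.
On the transfer ellipse at r₁, vis-viva gives v_p = √[μ(2/r₁ − 1/a_t)] = 34.4216 km/s.
First burn Δv₁ = |v_p − v₁| = 7.5671 km/s.
Circular speed at r₂: v₂ = √(μ/r₂) = 12.5188 km/s.
Transfer-orbit speed at r₂: v_a = √[μ(2/r₂ − 1/a_t)] = 7.48031 km/s.
Second burn Δv₂ = |v₂ − v_a| = 5.0385 km/s.
Total Δv = Δv₁ + Δv₂ = 12.61 km/s.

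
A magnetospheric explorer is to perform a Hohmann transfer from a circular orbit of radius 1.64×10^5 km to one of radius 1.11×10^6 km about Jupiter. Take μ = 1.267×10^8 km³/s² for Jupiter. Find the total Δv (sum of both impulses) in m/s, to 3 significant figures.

Δv = 14200 m/s

Transfer-ellipse semi-major axis a_t = (r₁ + r₂)/2 = (1.640×10^5 + 1.110×10^6)/2 = 6.370×10^5 km.
At r₁ the circular-orbit speed is v₁ = √(μ/r₁) = 27.795 km/s.
On the transfer ellipse at r₁, vis-viva equation gives v_p = √[μ(2/r₁ − 1/a_t)] = 36.691 km/s.
First burn Δv₁ = |v_p − v₁| = 8.896 km/s.
At r₂, v₂ = √(μ/r₂) = 10.684 km/s.
Transfer-orbit speed at r₂: v_a = √[μ(2/r₂ − 1/a_t)] = 5.4210 km/s.
Second burn Δv₂ = |v₂ − v_a| = 5.263 km/s.
Total Δv = Δv₁ + Δv₂ = 14.16 km/s.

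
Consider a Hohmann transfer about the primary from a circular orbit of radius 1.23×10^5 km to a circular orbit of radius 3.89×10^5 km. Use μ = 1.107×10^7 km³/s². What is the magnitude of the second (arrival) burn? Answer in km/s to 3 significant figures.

Δv₂ = 1.64 km/s

Transfer-ellipse semi-major axis a_t = (r₁ + r₂)/2 = (1.230×10^5 + 3.890×10^5)/2 = 2.560×10^5 km.
Circular speed at r = 3.890×10^5 km: v_c = √(μ/r) = 5.335 km/s.
Transfer-orbit speed at the same r (vis-viva, a = a_t): v_t = √[μ(2/r − 1/a_t)] = 3.698 km/s.
Δv₂ = |v_t − v_c| = |3.698 − 5.335| = 1.637 km/s.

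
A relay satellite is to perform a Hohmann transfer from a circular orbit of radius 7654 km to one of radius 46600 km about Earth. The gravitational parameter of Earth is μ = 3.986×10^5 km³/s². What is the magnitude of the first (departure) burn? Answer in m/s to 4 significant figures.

The Hohmann ellipse has a_t = (r₁ + r₂)/2 = 27127 km.
On the circular orbit at r = 7654 km, v_c = √(μ/r) = 7.216 km/s.
Transfer-orbit speed at the same r (vis-viva, a = a_t): v_t = √[μ(2/r − 1/a_t)] = 9.458 km/s.
Δv₁ = |v_t − v_c| = |9.458 − 7.216| = 2.242 km/s.

Δv₁ = 2242 m/s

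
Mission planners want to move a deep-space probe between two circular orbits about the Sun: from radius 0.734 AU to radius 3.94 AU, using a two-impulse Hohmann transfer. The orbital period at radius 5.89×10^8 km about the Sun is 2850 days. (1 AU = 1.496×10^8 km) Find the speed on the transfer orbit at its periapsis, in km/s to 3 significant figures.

From Kepler's third law T² = 4π²r³/μ at r = 5.89×10^8 km, T = 2850 days = 2850 × 86400 s = 2.4624×10^8 s: μ = 4π²r³/T² = 1.33042×10^11 km³/s².
In km: r₁ = 0.734 × 1.496×10^8 = 1.098064×10^8 km; r₂ = 3.94 × 1.496×10^8 = 5.89424×10^8 km.
Transfer-ellipse semi-major axis a_t = (r₁ + r₂)/2 = (1.098064×10^8 + 5.89424×10^8)/2 = 3.496152×10^8 km.
At periapsis, r = 1.098064×10^8 km.
Applying v² = μ(2/r − 1/a_t): v = 45.20 km/s.

v = 45.2 km/s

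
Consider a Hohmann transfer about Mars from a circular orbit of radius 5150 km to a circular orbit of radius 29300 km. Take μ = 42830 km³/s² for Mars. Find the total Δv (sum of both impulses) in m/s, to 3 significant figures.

Transfer-ellipse semi-major axis a_t = (r₁ + r₂)/2 = (5150 + 29300)/2 = 17225 km.
At r₁ the circular-orbit speed is v₁ = √(μ/r₁) = 2.88384 km/s.
On the transfer ellipse at r₁, v² = μ(2/r − 1/a) gives v_p = √[μ(2/r₁ − 1/a_t)] = 3.76118 km/s.
First burn Δv₁ = |v_p − v₁| = 0.8773 km/s.
Circular speed at r₂: v₂ = √(μ/r₂) = 1.209 km/s.
Transfer-orbit speed at r₂: v_a = √[μ(2/r₂ − 1/a_t)] = 0.6611 km/s.
Second burn Δv₂ = |v₂ − v_a| = 0.5479 km/s.
Total Δv = Δv₁ + Δv₂ = 1.425 km/s.

Δv = 1430 m/s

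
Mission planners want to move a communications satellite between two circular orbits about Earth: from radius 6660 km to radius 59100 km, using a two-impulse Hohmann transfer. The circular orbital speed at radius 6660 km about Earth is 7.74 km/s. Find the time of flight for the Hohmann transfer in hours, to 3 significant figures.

t = 8.24 hours

From the circular-orbit relation v² = μ/r at r = 6660 km: μ = v²r = (7.74)² × 6660 = 3.98985×10^5 km³/s².
Transfer-ellipse semi-major axis a_t = (r₁ + r₂)/2 = (6660 + 59100)/2 = 32880 km.
By Kepler's third law the transfer-orbit period is T = 2π√(a_t³/μ), so t = T/2 = 29650 s.
Converting: 29650 s ÷ 3600 s/hour = 8.24 hours.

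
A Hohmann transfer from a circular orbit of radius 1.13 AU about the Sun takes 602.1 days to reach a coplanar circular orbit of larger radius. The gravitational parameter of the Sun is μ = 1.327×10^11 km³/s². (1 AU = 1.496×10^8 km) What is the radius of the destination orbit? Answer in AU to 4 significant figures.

r₂ = 3.300 AU

In km: r₁ = 1.13 × 1.496×10^8 = 1.69048×10^8 km.
Transfer time t = 602.1 days = 5.202144×10^7 s, and t = π√(a_t³/μ).
So a_t = (μ t²/π²)^(1/3) = (1.327×10^11 × (5.202144×10^7)² / π²)^(1/3) = 3.3137×10^8 km.
Since a_t = (r₁ + r₂)/2, r₂ = 2a_t − r₁ = 2×3.3137×10^8 − 1.69048×10^8 = 4.93692×10^8 km.
In AU: r₂ = 4.93692×10^8 / 1.496×10^8 = 3.300 AU.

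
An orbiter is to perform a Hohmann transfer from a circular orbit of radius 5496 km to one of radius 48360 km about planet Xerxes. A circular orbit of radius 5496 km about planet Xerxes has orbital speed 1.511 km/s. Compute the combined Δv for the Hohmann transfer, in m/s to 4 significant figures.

Δv = 793.2 m/s

From the circular-orbit relation v² = μ/r at r = 5496 km: μ = v²r = (1.511)² × 5496 = 12548.0 km³/s².
Transfer-ellipse semi-major axis a_t = (r₁ + r₂)/2 = (5496 + 48360)/2 = 26928 km.
At r₁ the circular-orbit speed is v₁ = √(μ/r₁) = 1.5110 km/s.
Transfer-orbit speed at r₁ (vis-viva equation): v_p = √[μ(2/r₁ − 1/a_t)] = 2.0249 km/s.
First burn Δv₁ = |v_p − v₁| = 0.5139 km/s.
At r₂, v₂ = √(μ/r₂) = 0.5094 km/s.
Transfer-orbit speed at r₂: v_a = √[μ(2/r₂ − 1/a_t)] = 0.2301 km/s.
Second burn Δv₂ = |v₂ − v_a| = 0.2793 km/s.
Total Δv = Δv₁ + Δv₂ = 0.7932 km/s.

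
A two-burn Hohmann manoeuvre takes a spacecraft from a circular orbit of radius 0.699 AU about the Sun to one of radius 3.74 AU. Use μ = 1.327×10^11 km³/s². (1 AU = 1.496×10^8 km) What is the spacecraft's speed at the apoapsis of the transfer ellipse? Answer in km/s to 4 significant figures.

v = 8.643 km/s

In km: r₁ = 0.699 × 1.496×10^8 = 1.045704×10^8 km; r₂ = 3.74 × 1.496×10^8 = 5.59504×10^8 km.
Transfer-ellipse semi-major axis a_t = (r₁ + r₂)/2 = (1.045704×10^8 + 5.59504×10^8)/2 = 3.320372×10^8 km.
At apoapsis, r = 5.59504×10^8 km.
Applying v² = μ(2/r − 1/a_t): v = 8.643 km/s.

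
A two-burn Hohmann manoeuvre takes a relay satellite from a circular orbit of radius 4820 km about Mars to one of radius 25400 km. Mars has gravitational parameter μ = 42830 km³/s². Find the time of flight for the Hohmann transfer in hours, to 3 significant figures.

t = 7.83 hours

The Hohmann ellipse has a_t = (r₁ + r₂)/2 = 15110 km.
By Kepler's third law the transfer-orbit period is T = 2π√(a_t³/μ), so t = T/2 = 28200 s.
Converting: 28200 s ÷ 3600 s/hour = 7.83 hours.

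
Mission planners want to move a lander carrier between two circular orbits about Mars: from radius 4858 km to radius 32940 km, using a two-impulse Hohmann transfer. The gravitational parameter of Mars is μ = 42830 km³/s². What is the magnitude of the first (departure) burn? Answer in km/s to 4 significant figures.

Δv₁ = 0.9508 km/s

Transfer-ellipse semi-major axis a_t = (r₁ + r₂)/2 = (4858 + 32940)/2 = 18899 km.
On the circular orbit at r = 4858 km, v_c = √(μ/r) = 2.9692 km/s.
Vis-viva on the transfer ellipse at r = 4858 km gives v_t = √[μ(2/r − 1/a_t)] = 3.9200 km/s.
Δv₁ = |v_t − v_c| = |3.9200 − 2.9692| = 0.9508 km/s.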